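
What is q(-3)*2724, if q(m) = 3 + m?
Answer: 0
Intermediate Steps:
q(-3)*2724 = (3 - 3)*2724 = 0*2724 = 0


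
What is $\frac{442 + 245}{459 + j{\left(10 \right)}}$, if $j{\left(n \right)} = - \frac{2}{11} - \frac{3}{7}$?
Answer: $\frac{52899}{35296} \approx 1.4987$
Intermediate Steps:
$j{\left(n \right)} = - \frac{47}{77}$ ($j{\left(n \right)} = \left(-2\right) \frac{1}{11} - \frac{3}{7} = - \frac{2}{11} - \frac{3}{7} = - \frac{47}{77}$)
$\frac{442 + 245}{459 + j{\left(10 \right)}} = \frac{442 + 245}{459 - \frac{47}{77}} = \frac{687}{\frac{35296}{77}} = 687 \cdot \frac{77}{35296} = \frac{52899}{35296}$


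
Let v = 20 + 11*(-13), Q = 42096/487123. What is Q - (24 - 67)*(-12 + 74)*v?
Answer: -159736357818/487123 ≈ -3.2792e+5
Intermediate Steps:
Q = 42096/487123 (Q = 42096*(1/487123) = 42096/487123 ≈ 0.086418)
v = -123 (v = 20 - 143 = -123)
Q - (24 - 67)*(-12 + 74)*v = 42096/487123 - (24 - 67)*(-12 + 74)*(-123) = 42096/487123 - (-43*62)*(-123) = 42096/487123 - (-2666)*(-123) = 42096/487123 - 1*327918 = 42096/487123 - 327918 = -159736357818/487123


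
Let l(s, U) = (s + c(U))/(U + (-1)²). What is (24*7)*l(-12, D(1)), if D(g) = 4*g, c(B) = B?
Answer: -1344/5 ≈ -268.80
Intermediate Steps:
l(s, U) = (U + s)/(1 + U) (l(s, U) = (s + U)/(U + (-1)²) = (U + s)/(U + 1) = (U + s)/(1 + U))
(24*7)*l(-12, D(1)) = (24*7)*((4*1 - 12)/(1 + 4*1)) = 168*((4 - 12)/(1 + 4)) = 168*(-8/5) = -1344/5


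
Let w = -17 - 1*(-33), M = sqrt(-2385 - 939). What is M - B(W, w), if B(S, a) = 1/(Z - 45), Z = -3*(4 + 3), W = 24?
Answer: 1/66 + 2*I*sqrt(831) ≈ 0.015152 + 57.654*I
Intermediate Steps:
Z = -21 (Z = -3*7 = -21)
M = 2*I*sqrt(831) (M = sqrt(-3324) = 2*I*sqrt(831) ≈ 57.654*I)
w = 16 (w = -17 + 33 = 16)
B(S, a) = -1/66 (B(S, a) = 1/(-21 - 45) = 1/(-66) = -1/66)
M - B(W, w) = 2*I*sqrt(831) - 1*(-1/66) = 2*I*sqrt(831) + 1/66 = 1/66 + 2*I*sqrt(831)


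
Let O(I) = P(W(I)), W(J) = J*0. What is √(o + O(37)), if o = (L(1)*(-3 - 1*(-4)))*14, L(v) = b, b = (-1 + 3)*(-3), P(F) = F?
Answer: 2*I*√21 ≈ 9.1651*I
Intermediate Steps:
W(J) = 0
O(I) = 0
b = -6 (b = 2*(-3) = -6)
L(v) = -6
o = -84 (o = -6*(-3 - 1*(-4))*14 = -6*(-3 + 4)*14 = -6*1*14 = -6*14 = -84)
√(o + O(37)) = √(-84 + 0) = √(-84) = 2*I*√21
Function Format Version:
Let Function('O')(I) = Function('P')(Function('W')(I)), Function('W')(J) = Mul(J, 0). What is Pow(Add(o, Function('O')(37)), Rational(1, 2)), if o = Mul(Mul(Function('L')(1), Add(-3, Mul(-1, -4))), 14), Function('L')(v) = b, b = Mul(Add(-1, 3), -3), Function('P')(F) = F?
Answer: Mul(2, I, Pow(21, Rational(1, 2))) ≈ Mul(9.1651, I)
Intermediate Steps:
Function('W')(J) = 0
Function('O')(I) = 0
b = -6 (b = Mul(2, -3) = -6)
Function('L')(v) = -6
o = -84 (o = Mul(Mul(-6, Add(-3, Mul(-1, -4))), 14) = Mul(Mul(-6, Add(-3, 4)), 14) = Mul(Mul(-6, 1), 14) = Mul(-6, 14) = -84)
Pow(Add(o, Function('O')(37)), Rational(1, 2)) = Pow(Add(-84, 0), Rational(1, 2)) = Pow(-84, Rational(1, 2)) = Mul(2, I, Pow(21, Rational(1, 2)))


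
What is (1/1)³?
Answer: 1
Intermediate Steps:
(1/1)³ = 1³ = 1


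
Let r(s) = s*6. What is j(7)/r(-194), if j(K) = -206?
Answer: 103/582 ≈ 0.17698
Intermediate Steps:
r(s) = 6*s
j(7)/r(-194) = -206/(6*(-194)) = -206/(-1164) = -206*(-1/1164) = 103/582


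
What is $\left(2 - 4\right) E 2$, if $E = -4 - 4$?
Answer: $32$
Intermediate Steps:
$E = -8$ ($E = -4 - 4 = -8$)
$\left(2 - 4\right) E 2 = \left(2 - 4\right) \left(-8\right) 2 = \left(-2\right) \left(-8\right) 2 = 16 \cdot 2 = 32$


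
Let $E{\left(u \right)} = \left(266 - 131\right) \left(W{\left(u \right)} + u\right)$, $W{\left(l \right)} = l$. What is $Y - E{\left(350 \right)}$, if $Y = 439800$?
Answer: $345300$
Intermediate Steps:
$E{\left(u \right)} = 270 u$ ($E{\left(u \right)} = \left(266 - 131\right) \left(u + u\right) = 135 \cdot 2 u = 270 u$)
$Y - E{\left(350 \right)} = 439800 - 270 \cdot 350 = 439800 - 94500 = 345300$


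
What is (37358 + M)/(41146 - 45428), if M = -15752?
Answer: -10803/2141 ≈ -5.0458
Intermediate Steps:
(37358 + M)/(41146 - 45428) = (37358 - 15752)/(41146 - 45428) = 21606/(-4282) = 21606*(-1/4282) = -10803/2141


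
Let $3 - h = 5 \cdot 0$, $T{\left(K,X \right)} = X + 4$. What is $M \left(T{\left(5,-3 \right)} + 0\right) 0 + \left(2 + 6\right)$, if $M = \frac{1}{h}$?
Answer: $8$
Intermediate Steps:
$T{\left(K,X \right)} = 4 + X$
$h = 3$ ($h = 3 - 5 \cdot 0 = 3 - 0 = 3 + 0 = 3$)
$M = \frac{1}{3} \approx 0.33333$
$M \left(T{\left(5,-3 \right)} + 0\right) 0 + \left(2 + 6\right) = \frac{\left(\left(4 - 3\right) + 0\right) 0}{3} + \left(2 + 6\right) = \frac{\left(1 + 0\right) 0}{3} + 8 = \frac{1 \cdot 0}{3} + 8 = \frac{1}{3} \cdot 0 + 8 = 0 + 8 = 8$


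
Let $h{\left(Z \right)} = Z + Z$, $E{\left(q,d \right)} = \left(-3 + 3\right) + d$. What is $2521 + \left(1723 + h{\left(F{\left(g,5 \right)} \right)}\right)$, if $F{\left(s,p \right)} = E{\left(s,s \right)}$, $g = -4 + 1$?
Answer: $4238$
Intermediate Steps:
$g = -3$
$E{\left(q,d \right)} = d$ ($E{\left(q,d \right)} = 0 + d = d$)
$F{\left(s,p \right)} = s$
$h{\left(Z \right)} = 2 Z$
$2521 + \left(1723 + h{\left(F{\left(g,5 \right)} \right)}\right) = 2521 + \left(1723 + 2 \left(-3\right)\right) = 2521 + \left(1723 - 6\right) = 2521 + 1717 = 4238$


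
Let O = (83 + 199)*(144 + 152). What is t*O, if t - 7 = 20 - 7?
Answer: 1669440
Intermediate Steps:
t = 20 (t = 7 + (20 - 7) = 7 + 13 = 20)
O = 83472 (O = 282*296 = 83472)
t*O = 20*83472 = 1669440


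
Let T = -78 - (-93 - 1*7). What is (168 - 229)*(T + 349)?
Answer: -22631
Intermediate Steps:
T = 22 (T = -78 - (-93 - 7) = -78 - 1*(-100) = -78 + 100 = 22)
(168 - 229)*(T + 349) = (168 - 229)*(22 + 349) = -61*371 = -22631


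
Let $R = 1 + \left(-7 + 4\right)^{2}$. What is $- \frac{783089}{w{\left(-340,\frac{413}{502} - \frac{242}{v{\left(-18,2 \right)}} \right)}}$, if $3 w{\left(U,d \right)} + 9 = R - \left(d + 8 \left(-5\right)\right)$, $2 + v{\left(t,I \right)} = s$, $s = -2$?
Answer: $\frac{589666017}{5101} \approx 1.156 \cdot 10^{5}$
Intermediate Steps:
$R = 10$ ($R = 1 + \left(-3\right)^{2} = 1 + 9 = 10$)
$v{\left(t,I \right)} = -4$ ($v{\left(t,I \right)} = -2 - 2 = -4$)
$w{\left(U,d \right)} = \frac{41}{3} - \frac{d}{3}$ ($w{\left(U,d \right)} = -3 + \frac{10 - \left(d + 8 \left(-5\right)\right)}{3} = -3 + \frac{10 - \left(d - 40\right)}{3} = -3 + \frac{10 - \left(-40 + d\right)}{3} = -3 + \frac{50 - d}{3} = -3 - \left(- \frac{50}{3} + \frac{d}{3}\right) = \frac{41}{3} - \frac{d}{3}$)
$- \frac{783089}{w{\left(-340,\frac{413}{502} - \frac{242}{v{\left(-18,2 \right)}} \right)}} = - \frac{783089}{\frac{41}{3} - \frac{\frac{413}{502} - \frac{242}{-4}}{3}} = - \frac{783089}{\frac{41}{3} - \frac{413 \cdot \frac{1}{502} - - \frac{121}{2}}{3}} = - \frac{783089}{\frac{41}{3} - \frac{\frac{413}{502} + \frac{121}{2}}{3}} = - \frac{783089}{\frac{41}{3} - \frac{15392}{753}} = - \frac{783089}{- \frac{5101}{753}} = \left(-783089\right) \left(- \frac{753}{5101}\right) = \frac{589666017}{5101}$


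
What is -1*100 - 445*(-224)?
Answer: 99580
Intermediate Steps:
-1*100 - 445*(-224) = -100 + 99680 = 99580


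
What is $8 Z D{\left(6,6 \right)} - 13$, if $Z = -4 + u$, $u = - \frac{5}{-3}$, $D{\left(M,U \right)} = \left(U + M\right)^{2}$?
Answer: $-2701$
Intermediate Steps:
$D{\left(M,U \right)} = \left(M + U\right)^{2}$
$u = \frac{5}{3}$ ($u = \left(-5\right) \left(- \frac{1}{3}\right) = \frac{5}{3} \approx 1.6667$)
$Z = - \frac{7}{3}$ ($Z = -4 + \frac{5}{3} = - \frac{7}{3} \approx -2.3333$)
$8 Z D{\left(6,6 \right)} - 13 = 8 \left(- \frac{7}{3}\right) \left(6 + 6\right)^{2} - 13 = - \frac{56 \cdot 12^{2}}{3} - 13 = \left(- \frac{56}{3}\right) 144 - 13 = -2688 - 13 = -2701$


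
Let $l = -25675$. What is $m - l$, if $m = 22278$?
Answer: $47953$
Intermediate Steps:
$m - l = 22278 - -25675 = 22278 + 25675 = 47953$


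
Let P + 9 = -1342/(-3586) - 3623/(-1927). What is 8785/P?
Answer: -2759377285/2118813 ≈ -1302.3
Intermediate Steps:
P = -2118813/314101 (P = -9 + (-1342/(-3586) - 3623/(-1927)) = -9 + (-1342*(-1/3586) - 3623*(-1/1927)) = -9 + (61/163 + 3623/1927) = -9 + 708096/314101 = -2118813/314101 ≈ -6.7456)
8785/P = 8785/(-2118813/314101) = 8785*(-314101/2118813) = -2759377285/2118813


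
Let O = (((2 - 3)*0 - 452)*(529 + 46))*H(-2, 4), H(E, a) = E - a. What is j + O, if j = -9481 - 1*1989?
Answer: 1547930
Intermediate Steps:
j = -11470 (j = -9481 - 1989 = -11470)
O = 1559400 (O = (((2 - 3)*0 - 452)*(529 + 46))*(-2 - 1*4) = ((-1*0 - 452)*575)*(-2 - 4) = ((0 - 452)*575)*(-6) = -452*575*(-6) = -259900*(-6) = 1559400)
j + O = -11470 + 1559400 = 1547930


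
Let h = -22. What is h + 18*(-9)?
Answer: -184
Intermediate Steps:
h + 18*(-9) = -22 + 18*(-9) = -22 - 162 = -184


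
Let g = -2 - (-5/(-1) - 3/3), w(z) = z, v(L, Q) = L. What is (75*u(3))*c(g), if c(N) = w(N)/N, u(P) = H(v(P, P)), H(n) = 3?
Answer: 225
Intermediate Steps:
u(P) = 3
g = -6 (g = -2 - (-5*(-1) - 3*⅓) = -2 - (5 - 1) = -2 - 1*4 = -2 - 4 = -6)
c(N) = 1 (c(N) = N/N = 1)
(75*u(3))*c(g) = (75*3)*1 = 225*1 = 225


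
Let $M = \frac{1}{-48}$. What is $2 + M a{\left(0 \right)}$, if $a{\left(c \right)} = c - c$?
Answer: $2$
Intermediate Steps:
$M = - \frac{1}{48} \approx -0.020833$
$a{\left(c \right)} = 0$
$2 + M a{\left(0 \right)} = 2 - 0 = 2 + 0 = 2$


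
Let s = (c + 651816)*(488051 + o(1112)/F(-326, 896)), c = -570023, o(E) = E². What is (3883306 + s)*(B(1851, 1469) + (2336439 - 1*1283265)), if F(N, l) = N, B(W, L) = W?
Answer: 6812175091207364775/163 ≈ 4.1793e+16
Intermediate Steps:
s = 6456252015513/163 (s = (-570023 + 651816)*(488051 + 1112²/(-326)) = 81793*(488051 + 1236544*(-1/326)) = 81793*(488051 - 618272/163) = 81793*(78934041/163) = 6456252015513/163 ≈ 3.9609e+10)
(3883306 + s)*(B(1851, 1469) + (2336439 - 1*1283265)) = (3883306 + 6456252015513/163)*(1851 + (2336439 - 1*1283265)) = 6456884994391*(1851 + (2336439 - 1283265))/163 = 6456884994391*(1851 + 1053174)/163 = (6456884994391/163)*1055025 = 6812175091207364775/163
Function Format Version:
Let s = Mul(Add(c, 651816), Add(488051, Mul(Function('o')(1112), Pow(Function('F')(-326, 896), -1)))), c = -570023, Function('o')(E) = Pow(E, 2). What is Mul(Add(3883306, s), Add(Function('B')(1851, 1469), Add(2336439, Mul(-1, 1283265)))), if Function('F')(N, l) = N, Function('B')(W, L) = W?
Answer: Rational(6812175091207364775, 163) ≈ 4.1793e+16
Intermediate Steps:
s = Rational(6456252015513, 163) (s = Mul(Add(-570023, 651816), Add(488051, Mul(Pow(1112, 2), Pow(-326, -1)))) = Mul(81793, Add(488051, Mul(1236544, Rational(-1, 326)))) = Mul(81793, Add(488051, Rational(-618272, 163))) = Mul(81793, Rational(78934041, 163)) = Rational(6456252015513, 163) ≈ 3.9609e+10)
Mul(Add(3883306, s), Add(Function('B')(1851, 1469), Add(2336439, Mul(-1, 1283265)))) = Mul(Add(3883306, Rational(6456252015513, 163)), Add(1851, Add(2336439, Mul(-1, 1283265)))) = Mul(Rational(6456884994391, 163), Add(1851, Add(2336439, -1283265))) = Mul(Rational(6456884994391, 163), Add(1851, 1053174)) = Mul(Rational(6456884994391, 163), 1055025) = Rational(6812175091207364775, 163)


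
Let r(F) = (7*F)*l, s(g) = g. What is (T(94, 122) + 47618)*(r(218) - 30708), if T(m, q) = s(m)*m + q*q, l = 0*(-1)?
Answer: -2190647304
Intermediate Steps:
l = 0
T(m, q) = m² + q² (T(m, q) = m*m + q*q = m² + q²)
r(F) = 0 (r(F) = (7*F)*0 = 0)
(T(94, 122) + 47618)*(r(218) - 30708) = ((94² + 122²) + 47618)*(0 - 30708) = ((8836 + 14884) + 47618)*(-30708) = (23720 + 47618)*(-30708) = 71338*(-30708) = -2190647304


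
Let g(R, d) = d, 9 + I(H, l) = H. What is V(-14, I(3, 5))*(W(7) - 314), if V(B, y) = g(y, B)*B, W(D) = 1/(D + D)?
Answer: -61530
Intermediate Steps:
I(H, l) = -9 + H
W(D) = 1/(2*D)
V(B, y) = B**2 (V(B, y) = B*B = B**2)
V(-14, I(3, 5))*(W(7) - 314) = (-14)**2*((1/2)/7 - 314) = 196*((1/2)*(1/7) - 314) = 196*(1/14 - 314) = 196*(-4395/14) = -61530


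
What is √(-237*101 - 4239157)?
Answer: I*√4263094 ≈ 2064.7*I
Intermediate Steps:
√(-237*101 - 4239157) = √(-23937 - 4239157) = √(-4263094) = I*√4263094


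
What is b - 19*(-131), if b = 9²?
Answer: 2570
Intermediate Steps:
b = 81
b - 19*(-131) = 81 - 19*(-131) = 81 + 2489 = 2570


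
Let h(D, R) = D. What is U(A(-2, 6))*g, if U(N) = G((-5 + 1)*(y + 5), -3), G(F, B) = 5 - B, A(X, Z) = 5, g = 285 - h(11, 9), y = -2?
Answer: 2192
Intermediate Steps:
g = 274 (g = 285 - 1*11 = 285 - 11 = 274)
U(N) = 8 (U(N) = 5 - 1*(-3) = 5 + 3 = 8)
U(A(-2, 6))*g = 8*274 = 2192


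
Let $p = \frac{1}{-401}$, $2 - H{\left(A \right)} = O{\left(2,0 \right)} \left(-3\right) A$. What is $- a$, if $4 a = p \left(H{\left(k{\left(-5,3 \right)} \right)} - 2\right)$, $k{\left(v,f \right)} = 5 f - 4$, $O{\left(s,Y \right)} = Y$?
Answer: $0$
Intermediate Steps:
$k{\left(v,f \right)} = -4 + 5 f$
$H{\left(A \right)} = 2$ ($H{\left(A \right)} = 2 - 0 \left(-3\right) A = 2 - 0 A = 2 - 0 = 2 + 0 = 2$)
$p = - \frac{1}{401} \approx -0.0024938$
$a = 0$ ($a = \frac{\left(- \frac{1}{401}\right) \left(2 - 2\right)}{4} = \frac{\left(- \frac{1}{401}\right) 0}{4} = \frac{1}{4} \cdot 0 = 0$)
$- a = \left(-1\right) 0 = 0$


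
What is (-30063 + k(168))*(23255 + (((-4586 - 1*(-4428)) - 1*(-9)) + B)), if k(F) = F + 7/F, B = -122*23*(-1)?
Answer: -2323914481/3 ≈ -7.7464e+8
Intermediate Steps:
B = 2806 (B = -2806*(-1) = 2806)
k(F) = F + 7/F
(-30063 + k(168))*(23255 + (((-4586 - 1*(-4428)) - 1*(-9)) + B)) = (-30063 + (168 + 7/168))*(23255 + (((-4586 - 1*(-4428)) - 1*(-9)) + 2806)) = (-30063 + (168 + 7*(1/168)))*(23255 + (((-4586 + 4428) + 9) + 2806)) = (-30063 + (168 + 1/24))*(23255 + ((-158 + 9) + 2806)) = (-30063 + 4033/24)*(23255 + (-149 + 2806)) = -717479*(23255 + 2657)/24 = -717479/24*25912 = -2323914481/3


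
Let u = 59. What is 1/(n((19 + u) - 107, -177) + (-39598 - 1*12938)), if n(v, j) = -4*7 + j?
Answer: -1/52741 ≈ -1.8961e-5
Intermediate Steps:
n(v, j) = -28 + j
1/(n((19 + u) - 107, -177) + (-39598 - 1*12938)) = 1/((-28 - 177) + (-39598 - 1*12938)) = 1/(-205 + (-39598 - 12938)) = 1/(-205 - 52536) = 1/(-52741) = -1/52741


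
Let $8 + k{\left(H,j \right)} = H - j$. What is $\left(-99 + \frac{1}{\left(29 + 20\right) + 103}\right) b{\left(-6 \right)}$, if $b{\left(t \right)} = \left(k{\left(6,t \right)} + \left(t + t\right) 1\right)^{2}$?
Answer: $- \frac{120376}{19} \approx -6335.6$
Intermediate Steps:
$k{\left(H,j \right)} = -8 + H - j$ ($k{\left(H,j \right)} = -8 + \left(H - j\right) = -8 + H - j$)
$b{\left(t \right)} = \left(-2 + t\right)^{2}$ ($b{\left(t \right)} = \left(\left(-8 + 6 - t\right) + \left(t + t\right) 1\right)^{2} = \left(\left(-2 - t\right) + 2 t 1\right)^{2} = \left(\left(-2 - t\right) + 2 t\right)^{2} = \left(-2 + t\right)^{2}$)
$\left(-99 + \frac{1}{\left(29 + 20\right) + 103}\right) b{\left(-6 \right)} = \left(-99 + \frac{1}{\left(29 + 20\right) + 103}\right) \left(-2 - 6\right)^{2} = \left(-99 + \frac{1}{49 + 103}\right) \left(-8\right)^{2} = \left(-99 + \frac{1}{152}\right) 64 = \left(- \frac{15047}{152}\right) 64 = - \frac{120376}{19}$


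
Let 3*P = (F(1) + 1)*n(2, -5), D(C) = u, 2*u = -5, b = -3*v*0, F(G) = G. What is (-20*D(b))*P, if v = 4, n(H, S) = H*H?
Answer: 400/3 ≈ 133.33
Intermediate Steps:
n(H, S) = H²
b = 0 (b = -3*4*0 = -12*0 = 0)
u = -5/2 (u = (½)*(-5) = -5/2 ≈ -2.5000)
D(C) = -5/2
P = 8/3 (P = ((1 + 1)*2²)/3 = (2*4)/3 = (⅓)*8 = 8/3 ≈ 2.6667)
(-20*D(b))*P = -20*(-5/2)*(8/3) = 50*(8/3) = 400/3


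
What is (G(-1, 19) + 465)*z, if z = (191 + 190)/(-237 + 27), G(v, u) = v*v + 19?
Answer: -12319/14 ≈ -879.93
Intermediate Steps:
G(v, u) = 19 + v² (G(v, u) = v² + 19 = 19 + v²)
z = -127/70 (z = 381/(-210) = 381*(-1/210) = -127/70 ≈ -1.8143)
(G(-1, 19) + 465)*z = ((19 + (-1)²) + 465)*(-127/70) = ((19 + 1) + 465)*(-127/70) = (20 + 465)*(-127/70) = 485*(-127/70) = -12319/14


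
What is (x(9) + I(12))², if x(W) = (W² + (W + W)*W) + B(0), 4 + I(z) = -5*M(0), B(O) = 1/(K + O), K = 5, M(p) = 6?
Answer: 1094116/25 ≈ 43765.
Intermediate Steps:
B(O) = 1/(5 + O)
I(z) = -34 (I(z) = -4 - 5*6 = -4 - 30 = -34)
x(W) = ⅕ + 3*W² (x(W) = (W² + (W + W)*W) + 1/(5 + 0) = (W² + (2*W)*W) + 1/5 = (W² + 2*W²) + ⅕ = 3*W² + ⅕ = ⅕ + 3*W²)
(x(9) + I(12))² = ((⅕ + 3*9²) - 34)² = ((⅕ + 3*81) - 34)² = ((⅕ + 243) - 34)² = (1216/5 - 34)² = (1046/5)² = 1094116/25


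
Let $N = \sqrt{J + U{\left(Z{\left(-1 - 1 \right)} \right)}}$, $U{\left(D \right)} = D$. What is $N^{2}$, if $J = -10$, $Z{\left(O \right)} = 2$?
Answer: $-8$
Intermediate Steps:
$N = 2 i \sqrt{2}$ ($N = \sqrt{-10 + 2} = \sqrt{-8} = 2 i \sqrt{2} \approx 2.8284 i$)
$N^{2} = \left(2 i \sqrt{2}\right)^{2} = -8$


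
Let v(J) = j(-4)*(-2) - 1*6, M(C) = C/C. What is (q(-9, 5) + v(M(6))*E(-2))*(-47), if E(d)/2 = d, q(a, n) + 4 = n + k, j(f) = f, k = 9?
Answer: -94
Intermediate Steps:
M(C) = 1
q(a, n) = 5 + n (q(a, n) = -4 + (n + 9) = -4 + (9 + n) = 5 + n)
v(J) = 2 (v(J) = -4*(-2) - 1*6 = 8 - 6 = 2)
E(d) = 2*d
(q(-9, 5) + v(M(6))*E(-2))*(-47) = ((5 + 5) + 2*(2*(-2)))*(-47) = (10 + 2*(-4))*(-47) = (10 - 8)*(-47) = 2*(-47) = -94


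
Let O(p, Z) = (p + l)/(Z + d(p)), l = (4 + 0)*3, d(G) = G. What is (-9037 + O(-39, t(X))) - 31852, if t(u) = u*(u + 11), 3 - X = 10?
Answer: -2739536/67 ≈ -40889.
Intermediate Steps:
X = -7 (X = 3 - 1*10 = 3 - 10 = -7)
t(u) = u*(11 + u)
l = 12 (l = 4*3 = 12)
O(p, Z) = (12 + p)/(Z + p) (O(p, Z) = (p + 12)/(Z + p) = (12 + p)/(Z + p))
(-9037 + O(-39, t(X))) - 31852 = (-9037 + (12 - 39)/(-7*(11 - 7) - 39)) - 31852 = (-9037 - 27/(-7*4 - 39)) - 31852 = (-9037 - 27/(-28 - 39)) - 31852 = (-9037 - 27/(-67)) - 31852 = (-9037 - 1/67*(-27)) - 31852 = (-9037 + 27/67) - 31852 = -605452/67 - 31852 = -2739536/67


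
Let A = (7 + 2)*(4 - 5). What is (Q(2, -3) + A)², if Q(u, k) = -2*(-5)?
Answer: 1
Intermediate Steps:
Q(u, k) = 10
A = -9 (A = 9*(-1) = -9)
(Q(2, -3) + A)² = (10 - 9)² = 1² = 1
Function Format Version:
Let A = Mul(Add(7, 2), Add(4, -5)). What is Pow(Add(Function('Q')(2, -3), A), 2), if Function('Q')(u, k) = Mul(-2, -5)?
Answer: 1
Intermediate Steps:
Function('Q')(u, k) = 10
A = -9 (A = Mul(9, -1) = -9)
Pow(Add(Function('Q')(2, -3), A), 2) = Pow(Add(10, -9), 2) = Pow(1, 2) = 1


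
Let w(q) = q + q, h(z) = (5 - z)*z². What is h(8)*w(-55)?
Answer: 21120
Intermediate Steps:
h(z) = z²*(5 - z)
w(q) = 2*q
h(8)*w(-55) = (8²*(5 - 1*8))*(2*(-55)) = (64*(5 - 8))*(-110) = (64*(-3))*(-110) = -192*(-110) = 21120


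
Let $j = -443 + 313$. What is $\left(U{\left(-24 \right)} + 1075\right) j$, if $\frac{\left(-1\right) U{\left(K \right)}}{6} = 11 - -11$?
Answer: $-122590$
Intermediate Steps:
$U{\left(K \right)} = -132$ ($U{\left(K \right)} = - 6 \left(11 - -11\right) = - 6 \left(11 + 11\right) = \left(-6\right) 22 = -132$)
$j = -130$
$\left(U{\left(-24 \right)} + 1075\right) j = \left(-132 + 1075\right) \left(-130\right) = 943 \left(-130\right) = -122590$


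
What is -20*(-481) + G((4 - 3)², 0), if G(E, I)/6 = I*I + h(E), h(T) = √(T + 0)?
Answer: 9626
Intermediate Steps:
h(T) = √T
G(E, I) = 6*√E + 6*I² (G(E, I) = 6*(I*I + √E) = 6*(I² + √E) = 6*(√E + I²) = 6*√E + 6*I²)
-20*(-481) + G((4 - 3)², 0) = -20*(-481) + (6*√((4 - 3)²) + 6*0²) = 9620 + (6*√(1²) + 6*0) = 9620 + (6*√1 + 0) = 9620 + (6*1 + 0) = 9620 + (6 + 0) = 9620 + 6 = 9626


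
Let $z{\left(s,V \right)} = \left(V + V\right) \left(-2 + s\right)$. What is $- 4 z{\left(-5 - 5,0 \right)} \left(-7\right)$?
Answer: $0$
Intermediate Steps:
$z{\left(s,V \right)} = 2 V \left(-2 + s\right)$
$- 4 z{\left(-5 - 5,0 \right)} \left(-7\right) = - 4 \cdot 2 \cdot 0 \left(-2 - 10\right) \left(-7\right) = - 4 \cdot 2 \cdot 0 \left(-12\right) \left(-7\right) = \left(-4\right) 0 \left(-7\right) = 0 \left(-7\right) = 0$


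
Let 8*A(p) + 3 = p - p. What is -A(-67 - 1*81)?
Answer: 3/8 ≈ 0.37500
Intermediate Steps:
A(p) = -3/8 (A(p) = -3/8 + (p - p)/8 = -3/8 + (⅛)*0 = -3/8 + 0 = -3/8)
-A(-67 - 1*81) = -1*(-3/8) = 3/8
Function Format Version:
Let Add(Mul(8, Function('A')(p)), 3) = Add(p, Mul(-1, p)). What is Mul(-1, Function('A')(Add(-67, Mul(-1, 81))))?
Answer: Rational(3, 8) ≈ 0.37500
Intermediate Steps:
Function('A')(p) = Rational(-3, 8) (Function('A')(p) = Add(Rational(-3, 8), Mul(Rational(1, 8), Add(p, Mul(-1, p)))) = Add(Rational(-3, 8), Mul(Rational(1, 8), 0)) = Add(Rational(-3, 8), 0) = Rational(-3, 8))
Mul(-1, Function('A')(Add(-67, Mul(-1, 81)))) = Mul(-1, Rational(-3, 8)) = Rational(3, 8)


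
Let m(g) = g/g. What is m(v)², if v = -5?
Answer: 1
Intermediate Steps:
m(g) = 1
m(v)² = 1² = 1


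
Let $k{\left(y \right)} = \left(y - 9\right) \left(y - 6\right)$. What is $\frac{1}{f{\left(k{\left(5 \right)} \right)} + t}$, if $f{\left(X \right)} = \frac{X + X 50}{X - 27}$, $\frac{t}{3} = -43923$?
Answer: $- \frac{23}{3030891} \approx -7.5885 \cdot 10^{-6}$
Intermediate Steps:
$k{\left(y \right)} = \left(-9 + y\right) \left(-6 + y\right)$
$t = -131769$ ($t = 3 \left(-43923\right) = -131769$)
$f{\left(X \right)} = \frac{51 X}{-27 + X}$ ($f{\left(X \right)} = \frac{X + 50 X}{-27 + X} = \frac{51 X}{-27 + X}$)
$\frac{1}{f{\left(k{\left(5 \right)} \right)} + t} = \frac{1}{\frac{51 \left(54 + 5^{2} - 75\right)}{-27 + \left(54 + 5^{2} - 75\right)} - 131769} = \frac{1}{\frac{51 \left(54 + 25 - 75\right)}{-27 + \left(54 + 25 - 75\right)} - 131769} = \frac{1}{51 \cdot 4 \frac{1}{-27 + 4} - 131769} = \frac{1}{51 \cdot 4 \frac{1}{-23} - 131769} = \frac{1}{51 \cdot 4 \left(- \frac{1}{23}\right) - 131769} = \frac{1}{- \frac{204}{23} - 131769} = \frac{1}{- \frac{3030891}{23}} = - \frac{23}{3030891}$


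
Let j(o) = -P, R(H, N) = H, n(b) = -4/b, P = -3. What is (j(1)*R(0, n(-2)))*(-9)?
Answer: 0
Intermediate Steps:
j(o) = 3 (j(o) = -1*(-3) = 3)
(j(1)*R(0, n(-2)))*(-9) = (3*0)*(-9) = 0*(-9) = 0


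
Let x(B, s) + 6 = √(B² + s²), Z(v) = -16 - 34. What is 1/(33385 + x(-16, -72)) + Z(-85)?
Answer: -55707576671/1114152201 - 8*√85/1114152201 ≈ -50.000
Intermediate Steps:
Z(v) = -50
x(B, s) = -6 + √(B² + s²)
1/(33385 + x(-16, -72)) + Z(-85) = 1/(33385 + (-6 + √((-16)² + (-72)²))) - 50 = 1/(33385 + (-6 + √(256 + 5184))) - 50 = 1/(33385 + (-6 + √5440)) - 50 = 1/(33385 + (-6 + 8*√85)) - 50 = 1/(33379 + 8*√85) - 50 = -50 + 1/(33379 + 8*√85)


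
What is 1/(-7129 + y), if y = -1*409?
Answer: -1/7538 ≈ -0.00013266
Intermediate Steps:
y = -409
1/(-7129 + y) = 1/(-7129 - 409) = 1/(-7538) = -1/7538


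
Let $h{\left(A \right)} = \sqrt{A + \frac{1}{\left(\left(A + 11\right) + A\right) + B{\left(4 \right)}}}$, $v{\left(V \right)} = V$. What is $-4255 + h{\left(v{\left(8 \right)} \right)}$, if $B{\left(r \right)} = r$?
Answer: $-4255 + \frac{\sqrt{7719}}{31} \approx -4252.2$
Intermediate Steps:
$h{\left(A \right)} = \sqrt{A + \frac{1}{15 + 2 A}}$ ($h{\left(A \right)} = \sqrt{A + \frac{1}{\left(\left(A + 11\right) + A\right) + 4}} = \sqrt{A + \frac{1}{\left(\left(11 + A\right) + A\right) + 4}} = \sqrt{A + \frac{1}{\left(11 + 2 A\right) + 4}} = \sqrt{A + \frac{1}{15 + 2 A}}$)
$-4255 + h{\left(v{\left(8 \right)} \right)} = -4255 + \sqrt{\frac{1 + 8 \left(15 + 2 \cdot 8\right)}{15 + 2 \cdot 8}} = -4255 + \sqrt{\frac{1 + 8 \left(15 + 16\right)}{15 + 16}} = -4255 + \sqrt{\frac{1 + 8 \cdot 31}{31}} = -4255 + \sqrt{\frac{1 + 248}{31}} = -4255 + \sqrt{\frac{1}{31} \cdot 249} = -4255 + \sqrt{\frac{249}{31}} = -4255 + \frac{\sqrt{7719}}{31}$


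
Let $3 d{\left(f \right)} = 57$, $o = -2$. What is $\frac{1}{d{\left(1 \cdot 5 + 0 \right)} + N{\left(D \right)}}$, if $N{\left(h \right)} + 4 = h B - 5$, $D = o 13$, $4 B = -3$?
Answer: $\frac{2}{59} \approx 0.033898$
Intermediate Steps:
$B = - \frac{3}{4}$ ($B = \frac{1}{4} \left(-3\right) = - \frac{3}{4} \approx -0.75$)
$d{\left(f \right)} = 19$ ($d{\left(f \right)} = \frac{1}{3} \cdot 57 = 19$)
$D = -26$ ($D = \left(-2\right) 13 = -26$)
$N{\left(h \right)} = -9 - \frac{3 h}{4}$ ($N{\left(h \right)} = -4 + \left(h \left(- \frac{3}{4}\right) - 5\right) = -4 - \left(5 + \frac{3 h}{4}\right) = -9 - \frac{3 h}{4}$)
$\frac{1}{d{\left(1 \cdot 5 + 0 \right)} + N{\left(D \right)}} = \frac{1}{19 - - \frac{21}{2}} = \frac{1}{19 + \left(-9 + \frac{39}{2}\right)} = \frac{1}{19 + \frac{21}{2}} = \frac{1}{\frac{59}{2}} = \frac{2}{59}$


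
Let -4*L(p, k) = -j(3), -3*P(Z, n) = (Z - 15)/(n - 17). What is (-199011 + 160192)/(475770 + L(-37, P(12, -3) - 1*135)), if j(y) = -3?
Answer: -14116/173007 ≈ -0.081592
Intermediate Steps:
P(Z, n) = -(-15 + Z)/(3*(-17 + n)) (P(Z, n) = -(Z - 15)/(3*(n - 17)) = -(-15 + Z)/(3*(-17 + n)))
L(p, k) = -3/4 (L(p, k) = -(-1)*(-3)/4 = -1/4*3 = -3/4)
(-199011 + 160192)/(475770 + L(-37, P(12, -3) - 1*135)) = (-199011 + 160192)/(475770 - 3/4) = -38819/1903077/4 = -38819*4/1903077 = -14116/173007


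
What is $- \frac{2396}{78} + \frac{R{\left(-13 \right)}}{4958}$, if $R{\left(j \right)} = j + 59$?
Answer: $- \frac{2968945}{96681} \approx -30.709$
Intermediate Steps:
$R{\left(j \right)} = 59 + j$
$- \frac{2396}{78} + \frac{R{\left(-13 \right)}}{4958} = - \frac{2396}{78} + \frac{59 - 13}{4958} = \left(-2396\right) \frac{1}{78} + 46 \cdot \frac{1}{4958} = - \frac{1198}{39} + \frac{23}{2479} = - \frac{2968945}{96681}$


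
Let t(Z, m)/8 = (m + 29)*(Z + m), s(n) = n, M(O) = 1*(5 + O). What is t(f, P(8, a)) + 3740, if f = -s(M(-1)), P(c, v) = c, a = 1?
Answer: 4924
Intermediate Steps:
M(O) = 5 + O
f = -4 (f = -(5 - 1) = -1*4 = -4)
t(Z, m) = 8*(29 + m)*(Z + m) (t(Z, m) = 8*((m + 29)*(Z + m)) = 8*((29 + m)*(Z + m)) = 8*(29 + m)*(Z + m))
t(f, P(8, a)) + 3740 = (8*8² + 232*(-4) + 232*8 + 8*(-4)*8) + 3740 = (8*64 - 928 + 1856 - 256) + 3740 = (512 - 928 + 1856 - 256) + 3740 = 1184 + 3740 = 4924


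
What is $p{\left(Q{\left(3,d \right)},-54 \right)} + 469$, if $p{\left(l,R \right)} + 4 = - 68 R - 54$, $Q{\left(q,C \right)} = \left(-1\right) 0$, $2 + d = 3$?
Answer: $4083$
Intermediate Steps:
$d = 1$ ($d = -2 + 3 = 1$)
$Q{\left(q,C \right)} = 0$
$p{\left(l,R \right)} = -58 - 68 R$ ($p{\left(l,R \right)} = -4 - \left(54 + 68 R\right) = -58 - 68 R$)
$p{\left(Q{\left(3,d \right)},-54 \right)} + 469 = \left(-58 - -3672\right) + 469 = \left(-58 + 3672\right) + 469 = 3614 + 469 = 4083$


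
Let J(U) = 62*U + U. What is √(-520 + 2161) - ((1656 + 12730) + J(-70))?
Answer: -9976 + √1641 ≈ -9935.5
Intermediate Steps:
J(U) = 63*U
√(-520 + 2161) - ((1656 + 12730) + J(-70)) = √(-520 + 2161) - ((1656 + 12730) + 63*(-70)) = √1641 - (14386 - 4410) = √1641 - 1*9976 = √1641 - 9976 = -9976 + √1641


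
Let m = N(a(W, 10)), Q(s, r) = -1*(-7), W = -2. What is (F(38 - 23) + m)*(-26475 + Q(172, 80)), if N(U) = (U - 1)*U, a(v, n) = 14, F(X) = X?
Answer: -5214196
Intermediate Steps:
Q(s, r) = 7
N(U) = U*(-1 + U) (N(U) = (-1 + U)*U = U*(-1 + U))
m = 182 (m = 14*(-1 + 14) = 14*13 = 182)
(F(38 - 23) + m)*(-26475 + Q(172, 80)) = ((38 - 23) + 182)*(-26475 + 7) = (15 + 182)*(-26468) = 197*(-26468) = -5214196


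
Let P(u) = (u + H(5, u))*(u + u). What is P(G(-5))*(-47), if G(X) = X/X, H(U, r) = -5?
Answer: 376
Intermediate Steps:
G(X) = 1
P(u) = 2*u*(-5 + u) (P(u) = (u - 5)*(u + u) = (-5 + u)*(2*u) = 2*u*(-5 + u))
P(G(-5))*(-47) = (2*1*(-5 + 1))*(-47) = (2*1*(-4))*(-47) = -8*(-47) = 376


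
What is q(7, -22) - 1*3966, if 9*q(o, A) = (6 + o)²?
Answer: -35525/9 ≈ -3947.2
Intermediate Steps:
q(o, A) = (6 + o)²/9
q(7, -22) - 1*3966 = (6 + 7)²/9 - 1*3966 = (⅑)*13² - 3966 = (⅑)*169 - 3966 = 169/9 - 3966 = -35525/9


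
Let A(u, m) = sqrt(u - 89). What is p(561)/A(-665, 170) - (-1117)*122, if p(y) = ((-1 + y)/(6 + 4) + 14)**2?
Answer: 136274 - 2450*I*sqrt(754)/377 ≈ 1.3627e+5 - 178.45*I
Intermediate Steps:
p(y) = (139/10 + y/10)**2 (p(y) = ((-1 + y)/10 + 14)**2 = ((-1 + y)*(1/10) + 14)**2 = ((-1/10 + y/10) + 14)**2 = (139/10 + y/10)**2)
A(u, m) = sqrt(-89 + u)
p(561)/A(-665, 170) - (-1117)*122 = ((139 + 561)**2/100)/(sqrt(-89 - 665)) - (-1117)*122 = ((1/100)*700**2)/(sqrt(-754)) - 1*(-136274) = ((1/100)*490000)/((I*sqrt(754))) + 136274 = 4900*(-I*sqrt(754)/754) + 136274 = -2450*I*sqrt(754)/377 + 136274 = 136274 - 2450*I*sqrt(754)/377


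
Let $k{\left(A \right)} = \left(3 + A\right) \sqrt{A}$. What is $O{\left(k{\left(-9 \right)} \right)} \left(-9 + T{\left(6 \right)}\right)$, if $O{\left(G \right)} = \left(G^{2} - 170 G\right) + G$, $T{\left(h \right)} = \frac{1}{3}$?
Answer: $2808 - 26364 i \approx 2808.0 - 26364.0 i$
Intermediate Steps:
$T{\left(h \right)} = \frac{1}{3}$
$k{\left(A \right)} = \sqrt{A} \left(3 + A\right)$
$O{\left(G \right)} = G^{2} - 169 G$
$O{\left(k{\left(-9 \right)} \right)} \left(-9 + T{\left(6 \right)}\right) = \sqrt{-9} \left(3 - 9\right) \left(-169 + \sqrt{-9} \left(3 - 9\right)\right) \left(-9 + \frac{1}{3}\right) = 3 i \left(-6\right) \left(-169 + 3 i \left(-6\right)\right) \left(- \frac{26}{3}\right) = - 18 i \left(-169 - 18 i\right) \left(- \frac{26}{3}\right) = 156 i \left(-169 - 18 i\right)$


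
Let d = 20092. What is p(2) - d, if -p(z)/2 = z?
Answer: -20096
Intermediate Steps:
p(z) = -2*z
p(2) - d = -2*2 - 1*20092 = -4 - 20092 = -20096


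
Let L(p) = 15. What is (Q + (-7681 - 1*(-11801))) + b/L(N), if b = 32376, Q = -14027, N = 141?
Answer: -38743/5 ≈ -7748.6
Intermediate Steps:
(Q + (-7681 - 1*(-11801))) + b/L(N) = (-14027 + (-7681 - 1*(-11801))) + 32376/15 = (-14027 + (-7681 + 11801)) + 32376*(1/15) = (-14027 + 4120) + 10792/5 = -9907 + 10792/5 = -38743/5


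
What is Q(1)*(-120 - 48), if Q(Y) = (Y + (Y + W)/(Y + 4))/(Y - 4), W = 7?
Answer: 728/5 ≈ 145.60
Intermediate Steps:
Q(Y) = (Y + (7 + Y)/(4 + Y))/(-4 + Y) (Q(Y) = (Y + (Y + 7)/(Y + 4))/(Y - 4) = (Y + (7 + Y)/(4 + Y))/(-4 + Y))
Q(1)*(-120 - 48) = ((7 + 1² + 5*1)/(-16 + 1²))*(-120 - 48) = ((7 + 1 + 5)/(-16 + 1))*(-168) = (13/(-15))*(-168) = -1/15*13*(-168) = -13/15*(-168) = 728/5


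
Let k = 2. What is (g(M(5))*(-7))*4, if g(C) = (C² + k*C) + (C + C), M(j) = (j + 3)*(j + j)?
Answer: -188160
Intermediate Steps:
M(j) = 2*j*(3 + j) (M(j) = (3 + j)*(2*j) = 2*j*(3 + j))
g(C) = C² + 4*C (g(C) = (C² + 2*C) + (C + C) = (C² + 2*C) + 2*C = C² + 4*C)
(g(M(5))*(-7))*4 = (((2*5*(3 + 5))*(4 + 2*5*(3 + 5)))*(-7))*4 = (((2*5*8)*(4 + 2*5*8))*(-7))*4 = ((80*(4 + 80))*(-7))*4 = ((80*84)*(-7))*4 = (6720*(-7))*4 = -47040*4 = -188160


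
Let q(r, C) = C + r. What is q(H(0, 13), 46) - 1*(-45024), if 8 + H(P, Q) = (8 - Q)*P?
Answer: 45062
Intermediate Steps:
H(P, Q) = -8 + P*(8 - Q) (H(P, Q) = -8 + (8 - Q)*P = -8 + P*(8 - Q))
q(H(0, 13), 46) - 1*(-45024) = (46 + (-8 + 8*0 - 1*0*13)) - 1*(-45024) = (46 + (-8 + 0 + 0)) + 45024 = (46 - 8) + 45024 = 38 + 45024 = 45062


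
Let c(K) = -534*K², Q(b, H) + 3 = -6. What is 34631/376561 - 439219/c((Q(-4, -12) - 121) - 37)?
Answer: 681142739965/5608019795286 ≈ 0.12146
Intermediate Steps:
Q(b, H) = -9 (Q(b, H) = -3 - 6 = -9)
34631/376561 - 439219/c((Q(-4, -12) - 121) - 37) = 34631/376561 - 439219*(-1/(534*((-9 - 121) - 37)²)) = 34631*(1/376561) - 439219*(-1/(534*(-130 - 37)²)) = 34631/376561 - 439219/((-534*(-167)²)) = 34631/376561 - 439219/((-534*27889)) = 34631/376561 - 439219/(-14892726) = 34631/376561 - 439219*(-1/14892726) = 34631/376561 + 439219/14892726 = 681142739965/5608019795286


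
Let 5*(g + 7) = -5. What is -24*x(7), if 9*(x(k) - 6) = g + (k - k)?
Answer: -368/3 ≈ -122.67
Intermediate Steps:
g = -8 (g = -7 + (⅕)*(-5) = -7 - 1 = -8)
x(k) = 46/9 (x(k) = 6 + (-8 + (k - k))/9 = 6 + (-8 + 0)/9 = 6 + (⅑)*(-8) = 6 - 8/9 = 46/9)
-24*x(7) = -24*46/9 = -368/3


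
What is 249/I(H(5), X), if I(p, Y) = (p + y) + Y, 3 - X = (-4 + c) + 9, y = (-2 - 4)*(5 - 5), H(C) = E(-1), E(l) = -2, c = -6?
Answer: 249/2 ≈ 124.50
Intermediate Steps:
H(C) = -2
y = 0 (y = -6*0 = 0)
X = 4 (X = 3 - ((-4 - 6) + 9) = 3 - (-10 + 9) = 3 - 1*(-1) = 3 + 1 = 4)
I(p, Y) = Y + p (I(p, Y) = (p + 0) + Y = p + Y = Y + p)
249/I(H(5), X) = 249/(4 - 2) = 249/2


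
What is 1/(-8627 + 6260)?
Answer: -1/2367 ≈ -0.00042248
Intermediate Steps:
1/(-8627 + 6260) = 1/(-2367) = -1/2367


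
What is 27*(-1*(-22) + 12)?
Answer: 918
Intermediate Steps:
27*(-1*(-22) + 12) = 27*(22 + 12) = 27*34 = 918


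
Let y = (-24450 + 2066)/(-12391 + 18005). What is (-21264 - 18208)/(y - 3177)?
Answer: 110797904/8929031 ≈ 12.409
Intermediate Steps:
y = -11192/2807 (y = -22384/5614 = -22384*1/5614 = -11192/2807 ≈ -3.9872)
(-21264 - 18208)/(y - 3177) = (-21264 - 18208)/(-11192/2807 - 3177) = -39472/(-8929031/2807) = -39472*(-2807/8929031) = 110797904/8929031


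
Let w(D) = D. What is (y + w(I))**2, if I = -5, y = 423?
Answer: 174724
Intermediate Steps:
(y + w(I))**2 = (423 - 5)**2 = 418**2 = 174724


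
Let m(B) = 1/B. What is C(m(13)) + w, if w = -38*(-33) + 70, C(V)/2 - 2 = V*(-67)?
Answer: 17130/13 ≈ 1317.7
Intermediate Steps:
C(V) = 4 - 134*V (C(V) = 4 + 2*(V*(-67)) = 4 + 2*(-67*V) = 4 - 134*V)
w = 1324 (w = 1254 + 70 = 1324)
C(m(13)) + w = (4 - 134/13) + 1324 = -82/13 + 1324 = 17130/13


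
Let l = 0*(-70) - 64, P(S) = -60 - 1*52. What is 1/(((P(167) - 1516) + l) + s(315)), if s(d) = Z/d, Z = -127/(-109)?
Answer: -34335/58094693 ≈ -0.00059102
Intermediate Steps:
P(S) = -112 (P(S) = -60 - 52 = -112)
l = -64 (l = 0 - 64 = -64)
Z = 127/109 (Z = -127*(-1/109) = 127/109 ≈ 1.1651)
s(d) = 127/(109*d)
1/(((P(167) - 1516) + l) + s(315)) = 1/(((-112 - 1516) - 64) + (127/109)/315) = 1/((-1628 - 64) + (127/109)*(1/315)) = 1/(-1692 + 127/34335) = 1/(-58094693/34335) = -34335/58094693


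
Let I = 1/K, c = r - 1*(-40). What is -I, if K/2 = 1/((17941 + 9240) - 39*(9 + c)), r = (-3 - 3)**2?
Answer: -11933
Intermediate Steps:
r = 36 (r = (-6)**2 = 36)
c = 76 (c = 36 - 1*(-40) = 36 + 40 = 76)
K = 1/11933 (K = 2/((17941 + 9240) - 39*(9 + 76)) = 2/(27181 - 39*85) = 2/(27181 - 1*3315) = 2/(27181 - 3315) = 2/23866 = 2*(1/23866) = 1/11933 ≈ 8.3801e-5)
I = 11933 (I = 1/(1/11933) = 11933)
-I = -1*11933 = -11933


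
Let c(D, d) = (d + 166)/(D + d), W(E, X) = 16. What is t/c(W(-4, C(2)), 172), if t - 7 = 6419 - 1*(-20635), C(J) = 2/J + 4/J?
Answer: 2543734/169 ≈ 15052.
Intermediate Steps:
C(J) = 6/J
c(D, d) = (166 + d)/(D + d)
t = 27061 (t = 7 + (6419 - 1*(-20635)) = 7 + (6419 + 20635) = 7 + 27054 = 27061)
t/c(W(-4, C(2)), 172) = 27061/(((166 + 172)/(16 + 172))) = 27061/((338/188)) = 27061/(((1/188)*338)) = 27061/(169/94) = 27061*(94/169) = 2543734/169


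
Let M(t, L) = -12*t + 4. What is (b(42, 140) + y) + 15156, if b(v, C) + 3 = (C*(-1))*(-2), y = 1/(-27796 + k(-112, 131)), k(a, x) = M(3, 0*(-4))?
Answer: 429469523/27828 ≈ 15433.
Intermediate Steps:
M(t, L) = 4 - 12*t
k(a, x) = -32 (k(a, x) = 4 - 12*3 = 4 - 36 = -32)
y = -1/27828 (y = 1/(-27796 - 32) = 1/(-27828) = -1/27828 ≈ -3.5935e-5)
b(v, C) = -3 + 2*C (b(v, C) = -3 + (C*(-1))*(-2) = -3 - C*(-2) = -3 + 2*C)
(b(42, 140) + y) + 15156 = ((-3 + 2*140) - 1/27828) + 15156 = ((-3 + 280) - 1/27828) + 15156 = (277 - 1/27828) + 15156 = 7708355/27828 + 15156 = 429469523/27828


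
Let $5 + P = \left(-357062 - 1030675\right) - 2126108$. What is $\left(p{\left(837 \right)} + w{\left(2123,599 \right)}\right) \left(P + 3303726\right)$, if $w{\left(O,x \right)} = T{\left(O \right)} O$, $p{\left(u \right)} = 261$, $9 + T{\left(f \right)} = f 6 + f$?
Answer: $-6625431821068$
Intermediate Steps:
$T{\left(f \right)} = -9 + 7 f$ ($T{\left(f \right)} = -9 + \left(f 6 + f\right) = -9 + \left(6 f + f\right) = -9 + 7 f$)
$w{\left(O,x \right)} = O \left(-9 + 7 O\right)$ ($w{\left(O,x \right)} = \left(-9 + 7 O\right) O = O \left(-9 + 7 O\right)$)
$P = -3513850$ ($P = -5 - 3513845 = -3513850$)
$\left(p{\left(837 \right)} + w{\left(2123,599 \right)}\right) \left(P + 3303726\right) = \left(261 + 2123 \left(-9 + 7 \cdot 2123\right)\right) \left(-3513850 + 3303726\right) = \left(261 + 2123 \left(-9 + 14861\right)\right) \left(-210124\right) = \left(261 + 2123 \cdot 14852\right) \left(-210124\right) = \left(261 + 31530796\right) \left(-210124\right) = 31531057 \left(-210124\right) = -6625431821068$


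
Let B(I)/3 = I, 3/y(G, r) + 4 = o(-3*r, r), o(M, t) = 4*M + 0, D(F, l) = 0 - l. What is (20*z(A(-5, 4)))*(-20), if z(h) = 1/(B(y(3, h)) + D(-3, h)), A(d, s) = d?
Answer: -22400/289 ≈ -77.509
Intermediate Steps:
D(F, l) = -l
o(M, t) = 4*M
y(G, r) = 3/(-4 - 12*r) (y(G, r) = 3/(-4 + 4*(-3*r)) = 3/(-4 - 12*r))
B(I) = 3*I
z(h) = 1/(-h + 9/(4*(-1 - 3*h))) (z(h) = 1/(3*(3/(4*(-1 - 3*h))) - h) = 1/(9/(4*(-1 - 3*h)) - h) = 1/(-h + 9/(4*(-1 - 3*h))))
(20*z(A(-5, 4)))*(-20) = (20*(4*(1 + 3*(-5))/(-9 + 4*(-5)*(-1 - 3*(-5)))))*(-20) = (20*(4*(1 - 15)/(-9 + 4*(-5)*(-1 + 15))))*(-20) = (20*(4*(-14)/(-9 + 4*(-5)*14)))*(-20) = (20*(4*(-14)/(-9 - 280)))*(-20) = (20*(4*(-14)/(-289)))*(-20) = (20*(4*(-1/289)*(-14)))*(-20) = (20*(56/289))*(-20) = (1120/289)*(-20) = -22400/289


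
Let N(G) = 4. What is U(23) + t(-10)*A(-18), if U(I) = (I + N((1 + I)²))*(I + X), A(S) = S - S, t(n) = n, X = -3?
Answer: 540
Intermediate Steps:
A(S) = 0
U(I) = (-3 + I)*(4 + I) (U(I) = (I + 4)*(I - 3) = (4 + I)*(-3 + I) = (-3 + I)*(4 + I))
U(23) + t(-10)*A(-18) = (-12 + 23 + 23²) - 10*0 = (-12 + 23 + 529) + 0 = 540 + 0 = 540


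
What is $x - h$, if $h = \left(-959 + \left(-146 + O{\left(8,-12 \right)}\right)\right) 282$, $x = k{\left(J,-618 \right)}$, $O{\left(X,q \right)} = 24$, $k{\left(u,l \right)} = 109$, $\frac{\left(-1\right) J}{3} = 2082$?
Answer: $304951$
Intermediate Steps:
$J = -6246$ ($J = \left(-3\right) 2082 = -6246$)
$x = 109$
$h = -304842$ ($h = \left(-959 + \left(-146 + 24\right)\right) 282 = \left(-959 - 122\right) 282 = \left(-1081\right) 282 = -304842$)
$x - h = 109 - -304842 = 109 + 304842 = 304951$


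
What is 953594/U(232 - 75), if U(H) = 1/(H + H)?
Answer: 299428516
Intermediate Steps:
U(H) = 1/(2*H)
953594/U(232 - 75) = 953594/((1/(2*(232 - 75)))) = 953594/(((½)/157)) = 953594/(((½)*(1/157))) = 953594/(1/314) = 953594*314 = 299428516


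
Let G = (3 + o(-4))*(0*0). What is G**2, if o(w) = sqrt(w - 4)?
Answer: 0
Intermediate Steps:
o(w) = sqrt(-4 + w)
G = 0 (G = (3 + sqrt(-4 - 4))*(0*0) = (3 + sqrt(-8))*0 = (3 + 2*I*sqrt(2))*0 = 0)
G**2 = 0**2 = 0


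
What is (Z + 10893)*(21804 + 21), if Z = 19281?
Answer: 658547550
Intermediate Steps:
(Z + 10893)*(21804 + 21) = (19281 + 10893)*(21804 + 21) = 30174*21825 = 658547550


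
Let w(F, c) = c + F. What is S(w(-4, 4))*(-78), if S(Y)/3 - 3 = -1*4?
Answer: 234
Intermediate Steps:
w(F, c) = F + c
S(Y) = -3 (S(Y) = 9 + 3*(-1*4) = 9 + 3*(-4) = 9 - 12 = -3)
S(w(-4, 4))*(-78) = -3*(-78) = 234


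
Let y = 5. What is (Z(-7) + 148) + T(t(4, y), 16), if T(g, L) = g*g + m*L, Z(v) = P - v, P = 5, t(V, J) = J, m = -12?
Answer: -7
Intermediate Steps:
Z(v) = 5 - v
T(g, L) = g**2 - 12*L (T(g, L) = g*g - 12*L = g**2 - 12*L)
(Z(-7) + 148) + T(t(4, y), 16) = ((5 - 1*(-7)) + 148) + (5**2 - 12*16) = ((5 + 7) + 148) + (25 - 192) = (12 + 148) - 167 = 160 - 167 = -7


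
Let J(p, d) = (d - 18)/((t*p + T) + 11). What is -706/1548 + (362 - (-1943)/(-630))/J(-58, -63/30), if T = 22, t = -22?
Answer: -3636484547/155574 ≈ -23375.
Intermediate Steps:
J(p, d) = (-18 + d)/(33 - 22*p) (J(p, d) = (d - 18)/((-22*p + 22) + 11) = (-18 + d)/((22 - 22*p) + 11) = (-18 + d)/(33 - 22*p))
-706/1548 + (362 - (-1943)/(-630))/J(-58, -63/30) = -706/1548 + (362 - (-1943)/(-630))/(((-18 - 63/30)/(11*(3 - 2*(-58))))) = -706*1/1548 + (362 - (-1943)*(-1)/630)/(((-18 - 63*1/30)/(11*(3 + 116)))) = -353/774 + (362 - 1*1943/630)/(((1/11)*(-18 - 21/10)/119)) = -353/774 + (362 - 1943/630)/(((1/11)*(1/119)*(-201/10))) = -353/774 + 226117/(630*(-201/13090)) = -353/774 + (226117/630)*(-13090/201) = -353/774 - 42283879/1809 = -3636484547/155574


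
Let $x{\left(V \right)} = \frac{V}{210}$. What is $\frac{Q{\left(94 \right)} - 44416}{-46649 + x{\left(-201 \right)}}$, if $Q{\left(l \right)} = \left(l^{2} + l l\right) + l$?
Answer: $\frac{1865500}{3265497} \approx 0.57128$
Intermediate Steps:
$x{\left(V \right)} = \frac{V}{210}$ ($x{\left(V \right)} = V \frac{1}{210} = \frac{V}{210}$)
$Q{\left(l \right)} = l + 2 l^{2}$ ($Q{\left(l \right)} = \left(l^{2} + l^{2}\right) + l = 2 l^{2} + l = l + 2 l^{2}$)
$\frac{Q{\left(94 \right)} - 44416}{-46649 + x{\left(-201 \right)}} = \frac{94 \left(1 + 2 \cdot 94\right) - 44416}{-46649 + \frac{1}{210} \left(-201\right)} = \frac{94 \left(1 + 188\right) - 44416}{-46649 - \frac{67}{70}} = \frac{94 \cdot 189 - 44416}{- \frac{3265497}{70}} = \left(17766 - 44416\right) \left(- \frac{70}{3265497}\right) = \left(-26650\right) \left(- \frac{70}{3265497}\right) = \frac{1865500}{3265497}$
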